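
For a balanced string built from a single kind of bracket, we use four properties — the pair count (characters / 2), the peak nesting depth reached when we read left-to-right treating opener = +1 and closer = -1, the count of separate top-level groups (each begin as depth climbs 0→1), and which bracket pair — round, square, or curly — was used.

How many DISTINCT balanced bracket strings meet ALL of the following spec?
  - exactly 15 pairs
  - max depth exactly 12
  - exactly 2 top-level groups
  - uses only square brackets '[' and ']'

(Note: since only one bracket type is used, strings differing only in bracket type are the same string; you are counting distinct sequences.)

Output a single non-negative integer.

Answer: 546

Derivation:
Spec: pairs=15 depth=12 groups=2
Count(depth <= 12) = 2674390
Count(depth <= 11) = 2673844
Count(depth == 12) = 2674390 - 2673844 = 546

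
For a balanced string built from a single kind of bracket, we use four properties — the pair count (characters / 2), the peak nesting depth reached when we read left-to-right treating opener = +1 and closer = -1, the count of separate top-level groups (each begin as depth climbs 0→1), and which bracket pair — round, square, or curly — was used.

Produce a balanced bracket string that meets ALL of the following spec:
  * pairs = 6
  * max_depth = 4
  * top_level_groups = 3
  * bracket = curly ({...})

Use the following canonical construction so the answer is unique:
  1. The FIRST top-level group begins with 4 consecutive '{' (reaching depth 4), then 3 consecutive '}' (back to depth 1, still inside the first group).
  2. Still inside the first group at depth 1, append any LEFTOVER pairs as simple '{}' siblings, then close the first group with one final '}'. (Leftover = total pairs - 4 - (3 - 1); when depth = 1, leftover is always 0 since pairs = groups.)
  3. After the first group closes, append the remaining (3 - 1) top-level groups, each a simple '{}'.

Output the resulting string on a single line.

Spec: pairs=6 depth=4 groups=3
Leftover pairs = 6 - 4 - (3-1) = 0
First group: deep chain of depth 4 + 0 sibling pairs
Remaining 2 groups: simple '{}' each

Answer: {{{{}}}}{}{}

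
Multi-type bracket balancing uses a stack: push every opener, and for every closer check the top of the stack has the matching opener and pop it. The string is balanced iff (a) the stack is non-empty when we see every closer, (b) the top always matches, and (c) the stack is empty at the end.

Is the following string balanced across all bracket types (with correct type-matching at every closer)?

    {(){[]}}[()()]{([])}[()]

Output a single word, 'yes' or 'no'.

Answer: yes

Derivation:
pos 0: push '{'; stack = {
pos 1: push '('; stack = {(
pos 2: ')' matches '('; pop; stack = {
pos 3: push '{'; stack = {{
pos 4: push '['; stack = {{[
pos 5: ']' matches '['; pop; stack = {{
pos 6: '}' matches '{'; pop; stack = {
pos 7: '}' matches '{'; pop; stack = (empty)
pos 8: push '['; stack = [
pos 9: push '('; stack = [(
pos 10: ')' matches '('; pop; stack = [
pos 11: push '('; stack = [(
pos 12: ')' matches '('; pop; stack = [
pos 13: ']' matches '['; pop; stack = (empty)
pos 14: push '{'; stack = {
pos 15: push '('; stack = {(
pos 16: push '['; stack = {([
pos 17: ']' matches '['; pop; stack = {(
pos 18: ')' matches '('; pop; stack = {
pos 19: '}' matches '{'; pop; stack = (empty)
pos 20: push '['; stack = [
pos 21: push '('; stack = [(
pos 22: ')' matches '('; pop; stack = [
pos 23: ']' matches '['; pop; stack = (empty)
end: stack empty → VALID
Verdict: properly nested → yes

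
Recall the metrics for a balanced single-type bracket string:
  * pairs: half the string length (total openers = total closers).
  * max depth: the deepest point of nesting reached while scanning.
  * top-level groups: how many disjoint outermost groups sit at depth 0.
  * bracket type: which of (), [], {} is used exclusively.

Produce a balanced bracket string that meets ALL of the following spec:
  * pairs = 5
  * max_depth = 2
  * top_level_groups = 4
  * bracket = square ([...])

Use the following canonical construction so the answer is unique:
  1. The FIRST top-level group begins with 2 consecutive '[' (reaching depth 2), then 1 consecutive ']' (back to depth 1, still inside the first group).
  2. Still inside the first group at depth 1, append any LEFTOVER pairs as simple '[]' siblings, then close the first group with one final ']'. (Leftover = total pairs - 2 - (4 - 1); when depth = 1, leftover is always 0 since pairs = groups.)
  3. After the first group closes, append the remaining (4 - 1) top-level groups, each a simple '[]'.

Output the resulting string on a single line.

Answer: [[]][][][]

Derivation:
Spec: pairs=5 depth=2 groups=4
Leftover pairs = 5 - 2 - (4-1) = 0
First group: deep chain of depth 2 + 0 sibling pairs
Remaining 3 groups: simple '[]' each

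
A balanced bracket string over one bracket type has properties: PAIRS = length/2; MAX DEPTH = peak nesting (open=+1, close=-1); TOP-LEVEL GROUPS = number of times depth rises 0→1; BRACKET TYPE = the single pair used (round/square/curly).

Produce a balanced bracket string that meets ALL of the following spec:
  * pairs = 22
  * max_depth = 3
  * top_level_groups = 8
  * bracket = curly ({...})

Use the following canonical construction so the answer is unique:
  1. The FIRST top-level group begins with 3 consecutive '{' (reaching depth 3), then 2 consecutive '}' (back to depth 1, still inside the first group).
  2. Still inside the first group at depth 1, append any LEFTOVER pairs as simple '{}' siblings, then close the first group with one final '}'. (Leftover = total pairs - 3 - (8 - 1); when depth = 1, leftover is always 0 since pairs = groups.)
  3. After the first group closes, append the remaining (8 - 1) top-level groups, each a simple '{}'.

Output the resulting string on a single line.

Spec: pairs=22 depth=3 groups=8
Leftover pairs = 22 - 3 - (8-1) = 12
First group: deep chain of depth 3 + 12 sibling pairs
Remaining 7 groups: simple '{}' each

Answer: {{{}}{}{}{}{}{}{}{}{}{}{}{}{}}{}{}{}{}{}{}{}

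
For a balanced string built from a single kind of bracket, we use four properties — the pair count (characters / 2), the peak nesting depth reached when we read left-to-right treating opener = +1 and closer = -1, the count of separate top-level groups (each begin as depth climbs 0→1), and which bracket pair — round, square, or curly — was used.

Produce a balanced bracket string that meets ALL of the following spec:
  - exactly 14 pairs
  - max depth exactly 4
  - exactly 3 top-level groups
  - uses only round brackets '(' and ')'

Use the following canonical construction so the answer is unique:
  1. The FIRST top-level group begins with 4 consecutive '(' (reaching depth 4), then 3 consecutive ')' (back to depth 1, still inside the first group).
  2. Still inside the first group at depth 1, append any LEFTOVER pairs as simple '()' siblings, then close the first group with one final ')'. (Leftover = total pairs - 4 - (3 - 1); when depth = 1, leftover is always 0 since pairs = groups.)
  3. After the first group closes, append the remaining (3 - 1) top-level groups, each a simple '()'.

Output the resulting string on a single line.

Answer: (((()))()()()()()()()())()()

Derivation:
Spec: pairs=14 depth=4 groups=3
Leftover pairs = 14 - 4 - (3-1) = 8
First group: deep chain of depth 4 + 8 sibling pairs
Remaining 2 groups: simple '()' each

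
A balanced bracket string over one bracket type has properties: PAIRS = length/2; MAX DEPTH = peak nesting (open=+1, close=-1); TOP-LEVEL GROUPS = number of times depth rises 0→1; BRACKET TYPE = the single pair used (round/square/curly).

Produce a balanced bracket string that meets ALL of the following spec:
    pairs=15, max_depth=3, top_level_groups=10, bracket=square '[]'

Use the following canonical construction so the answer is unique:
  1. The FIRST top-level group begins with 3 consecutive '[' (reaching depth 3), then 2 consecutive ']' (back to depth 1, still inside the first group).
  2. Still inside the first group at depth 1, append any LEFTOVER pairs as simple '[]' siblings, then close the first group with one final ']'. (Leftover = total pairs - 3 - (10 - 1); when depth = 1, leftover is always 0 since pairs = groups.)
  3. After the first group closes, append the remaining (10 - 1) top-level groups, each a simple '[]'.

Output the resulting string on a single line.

Answer: [[[]][][][]][][][][][][][][][]

Derivation:
Spec: pairs=15 depth=3 groups=10
Leftover pairs = 15 - 3 - (10-1) = 3
First group: deep chain of depth 3 + 3 sibling pairs
Remaining 9 groups: simple '[]' each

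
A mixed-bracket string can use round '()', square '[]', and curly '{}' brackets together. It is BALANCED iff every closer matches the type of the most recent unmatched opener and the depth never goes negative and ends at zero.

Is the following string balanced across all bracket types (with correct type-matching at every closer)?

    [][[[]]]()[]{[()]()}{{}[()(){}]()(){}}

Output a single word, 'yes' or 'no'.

Answer: yes

Derivation:
pos 0: push '['; stack = [
pos 1: ']' matches '['; pop; stack = (empty)
pos 2: push '['; stack = [
pos 3: push '['; stack = [[
pos 4: push '['; stack = [[[
pos 5: ']' matches '['; pop; stack = [[
pos 6: ']' matches '['; pop; stack = [
pos 7: ']' matches '['; pop; stack = (empty)
pos 8: push '('; stack = (
pos 9: ')' matches '('; pop; stack = (empty)
pos 10: push '['; stack = [
pos 11: ']' matches '['; pop; stack = (empty)
pos 12: push '{'; stack = {
pos 13: push '['; stack = {[
pos 14: push '('; stack = {[(
pos 15: ')' matches '('; pop; stack = {[
pos 16: ']' matches '['; pop; stack = {
pos 17: push '('; stack = {(
pos 18: ')' matches '('; pop; stack = {
pos 19: '}' matches '{'; pop; stack = (empty)
pos 20: push '{'; stack = {
pos 21: push '{'; stack = {{
pos 22: '}' matches '{'; pop; stack = {
pos 23: push '['; stack = {[
pos 24: push '('; stack = {[(
pos 25: ')' matches '('; pop; stack = {[
pos 26: push '('; stack = {[(
pos 27: ')' matches '('; pop; stack = {[
pos 28: push '{'; stack = {[{
pos 29: '}' matches '{'; pop; stack = {[
pos 30: ']' matches '['; pop; stack = {
pos 31: push '('; stack = {(
pos 32: ')' matches '('; pop; stack = {
pos 33: push '('; stack = {(
pos 34: ')' matches '('; pop; stack = {
pos 35: push '{'; stack = {{
pos 36: '}' matches '{'; pop; stack = {
pos 37: '}' matches '{'; pop; stack = (empty)
end: stack empty → VALID
Verdict: properly nested → yes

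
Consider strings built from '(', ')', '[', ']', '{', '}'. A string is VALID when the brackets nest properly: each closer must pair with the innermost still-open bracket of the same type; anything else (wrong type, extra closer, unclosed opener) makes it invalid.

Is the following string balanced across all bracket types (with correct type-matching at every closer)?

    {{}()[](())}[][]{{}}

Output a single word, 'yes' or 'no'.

pos 0: push '{'; stack = {
pos 1: push '{'; stack = {{
pos 2: '}' matches '{'; pop; stack = {
pos 3: push '('; stack = {(
pos 4: ')' matches '('; pop; stack = {
pos 5: push '['; stack = {[
pos 6: ']' matches '['; pop; stack = {
pos 7: push '('; stack = {(
pos 8: push '('; stack = {((
pos 9: ')' matches '('; pop; stack = {(
pos 10: ')' matches '('; pop; stack = {
pos 11: '}' matches '{'; pop; stack = (empty)
pos 12: push '['; stack = [
pos 13: ']' matches '['; pop; stack = (empty)
pos 14: push '['; stack = [
pos 15: ']' matches '['; pop; stack = (empty)
pos 16: push '{'; stack = {
pos 17: push '{'; stack = {{
pos 18: '}' matches '{'; pop; stack = {
pos 19: '}' matches '{'; pop; stack = (empty)
end: stack empty → VALID
Verdict: properly nested → yes

Answer: yes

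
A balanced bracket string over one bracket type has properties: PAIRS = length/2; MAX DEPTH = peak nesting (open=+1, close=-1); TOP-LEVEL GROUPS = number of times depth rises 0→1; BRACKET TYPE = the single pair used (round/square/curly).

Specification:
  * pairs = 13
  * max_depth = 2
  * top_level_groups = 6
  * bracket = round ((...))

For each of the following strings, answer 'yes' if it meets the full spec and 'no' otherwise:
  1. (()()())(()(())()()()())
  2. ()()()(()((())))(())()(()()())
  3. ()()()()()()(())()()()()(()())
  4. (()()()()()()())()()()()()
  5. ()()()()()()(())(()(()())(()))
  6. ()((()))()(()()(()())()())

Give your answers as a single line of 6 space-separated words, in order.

String 1 '(()()())(()(())()()()())': depth seq [1 2 1 2 1 2 1 0 1 2 1 2 3 2 1 2 1 2 1 2 1 2 1 0]
  -> pairs=12 depth=3 groups=2 -> no
String 2 '()()()(()((())))(())()(()()())': depth seq [1 0 1 0 1 0 1 2 1 2 3 4 3 2 1 0 1 2 1 0 1 0 1 2 1 2 1 2 1 0]
  -> pairs=15 depth=4 groups=7 -> no
String 3 '()()()()()()(())()()()()(()())': depth seq [1 0 1 0 1 0 1 0 1 0 1 0 1 2 1 0 1 0 1 0 1 0 1 0 1 2 1 2 1 0]
  -> pairs=15 depth=2 groups=12 -> no
String 4 '(()()()()()()())()()()()()': depth seq [1 2 1 2 1 2 1 2 1 2 1 2 1 2 1 0 1 0 1 0 1 0 1 0 1 0]
  -> pairs=13 depth=2 groups=6 -> yes
String 5 '()()()()()()(())(()(()())(()))': depth seq [1 0 1 0 1 0 1 0 1 0 1 0 1 2 1 0 1 2 1 2 3 2 3 2 1 2 3 2 1 0]
  -> pairs=15 depth=3 groups=8 -> no
String 6 '()((()))()(()()(()())()())': depth seq [1 0 1 2 3 2 1 0 1 0 1 2 1 2 1 2 3 2 3 2 1 2 1 2 1 0]
  -> pairs=13 depth=3 groups=4 -> no

Answer: no no no yes no no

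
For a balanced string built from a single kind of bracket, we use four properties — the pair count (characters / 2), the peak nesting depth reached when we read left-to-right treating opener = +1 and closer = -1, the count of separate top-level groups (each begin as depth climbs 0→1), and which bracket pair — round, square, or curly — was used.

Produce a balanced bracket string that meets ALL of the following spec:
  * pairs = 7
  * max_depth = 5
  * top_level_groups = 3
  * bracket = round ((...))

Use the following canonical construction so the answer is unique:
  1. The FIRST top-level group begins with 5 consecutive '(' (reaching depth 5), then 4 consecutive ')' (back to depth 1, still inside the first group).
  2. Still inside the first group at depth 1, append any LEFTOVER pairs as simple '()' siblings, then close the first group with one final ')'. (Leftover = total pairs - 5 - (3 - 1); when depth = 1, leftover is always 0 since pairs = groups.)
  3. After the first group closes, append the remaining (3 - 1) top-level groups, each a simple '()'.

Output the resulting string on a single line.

Spec: pairs=7 depth=5 groups=3
Leftover pairs = 7 - 5 - (3-1) = 0
First group: deep chain of depth 5 + 0 sibling pairs
Remaining 2 groups: simple '()' each

Answer: ((((()))))()()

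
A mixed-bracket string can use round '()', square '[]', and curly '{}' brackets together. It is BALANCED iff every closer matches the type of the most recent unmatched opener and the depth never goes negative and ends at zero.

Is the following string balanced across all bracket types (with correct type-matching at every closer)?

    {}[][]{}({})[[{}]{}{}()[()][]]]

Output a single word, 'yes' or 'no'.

pos 0: push '{'; stack = {
pos 1: '}' matches '{'; pop; stack = (empty)
pos 2: push '['; stack = [
pos 3: ']' matches '['; pop; stack = (empty)
pos 4: push '['; stack = [
pos 5: ']' matches '['; pop; stack = (empty)
pos 6: push '{'; stack = {
pos 7: '}' matches '{'; pop; stack = (empty)
pos 8: push '('; stack = (
pos 9: push '{'; stack = ({
pos 10: '}' matches '{'; pop; stack = (
pos 11: ')' matches '('; pop; stack = (empty)
pos 12: push '['; stack = [
pos 13: push '['; stack = [[
pos 14: push '{'; stack = [[{
pos 15: '}' matches '{'; pop; stack = [[
pos 16: ']' matches '['; pop; stack = [
pos 17: push '{'; stack = [{
pos 18: '}' matches '{'; pop; stack = [
pos 19: push '{'; stack = [{
pos 20: '}' matches '{'; pop; stack = [
pos 21: push '('; stack = [(
pos 22: ')' matches '('; pop; stack = [
pos 23: push '['; stack = [[
pos 24: push '('; stack = [[(
pos 25: ')' matches '('; pop; stack = [[
pos 26: ']' matches '['; pop; stack = [
pos 27: push '['; stack = [[
pos 28: ']' matches '['; pop; stack = [
pos 29: ']' matches '['; pop; stack = (empty)
pos 30: saw closer ']' but stack is empty → INVALID
Verdict: unmatched closer ']' at position 30 → no

Answer: no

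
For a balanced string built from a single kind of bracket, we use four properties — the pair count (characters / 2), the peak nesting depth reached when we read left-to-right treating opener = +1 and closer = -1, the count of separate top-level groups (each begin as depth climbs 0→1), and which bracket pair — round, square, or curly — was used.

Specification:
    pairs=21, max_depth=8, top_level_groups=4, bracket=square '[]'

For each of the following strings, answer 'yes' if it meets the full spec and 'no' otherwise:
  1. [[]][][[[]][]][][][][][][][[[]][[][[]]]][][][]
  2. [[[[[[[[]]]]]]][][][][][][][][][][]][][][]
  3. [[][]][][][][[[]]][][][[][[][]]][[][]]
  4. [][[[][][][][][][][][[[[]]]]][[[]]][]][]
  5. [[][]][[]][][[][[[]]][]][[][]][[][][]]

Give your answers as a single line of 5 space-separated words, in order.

Answer: no yes no no no

Derivation:
String 1 '[[]][][[[]][]][][][][][][][[[]][[][[]]]][][][]': depth seq [1 2 1 0 1 0 1 2 3 2 1 2 1 0 1 0 1 0 1 0 1 0 1 0 1 0 1 2 3 2 1 2 3 2 3 4 3 2 1 0 1 0 1 0 1 0]
  -> pairs=23 depth=4 groups=13 -> no
String 2 '[[[[[[[[]]]]]]][][][][][][][][][][]][][][]': depth seq [1 2 3 4 5 6 7 8 7 6 5 4 3 2 1 2 1 2 1 2 1 2 1 2 1 2 1 2 1 2 1 2 1 2 1 0 1 0 1 0 1 0]
  -> pairs=21 depth=8 groups=4 -> yes
String 3 '[[][]][][][][[[]]][][][[][[][]]][[][]]': depth seq [1 2 1 2 1 0 1 0 1 0 1 0 1 2 3 2 1 0 1 0 1 0 1 2 1 2 3 2 3 2 1 0 1 2 1 2 1 0]
  -> pairs=19 depth=3 groups=9 -> no
String 4 '[][[[][][][][][][][][[[[]]]]][[[]]][]][]': depth seq [1 0 1 2 3 2 3 2 3 2 3 2 3 2 3 2 3 2 3 2 3 4 5 6 5 4 3 2 1 2 3 4 3 2 1 2 1 0 1 0]
  -> pairs=20 depth=6 groups=3 -> no
String 5 '[[][]][[]][][[][[[]]][]][[][]][[][][]]': depth seq [1 2 1 2 1 0 1 2 1 0 1 0 1 2 1 2 3 4 3 2 1 2 1 0 1 2 1 2 1 0 1 2 1 2 1 2 1 0]
  -> pairs=19 depth=4 groups=6 -> no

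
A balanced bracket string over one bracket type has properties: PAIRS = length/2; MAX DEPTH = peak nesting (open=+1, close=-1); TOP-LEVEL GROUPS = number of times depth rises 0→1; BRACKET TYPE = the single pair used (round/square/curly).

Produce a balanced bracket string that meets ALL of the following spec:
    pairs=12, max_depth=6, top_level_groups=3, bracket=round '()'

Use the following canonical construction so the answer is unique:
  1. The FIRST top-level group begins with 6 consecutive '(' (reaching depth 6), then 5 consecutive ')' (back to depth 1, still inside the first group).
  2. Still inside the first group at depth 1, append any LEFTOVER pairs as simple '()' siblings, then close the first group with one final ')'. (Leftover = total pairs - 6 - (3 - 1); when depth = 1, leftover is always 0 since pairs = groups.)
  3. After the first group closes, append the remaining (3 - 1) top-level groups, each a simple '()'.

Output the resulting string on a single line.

Spec: pairs=12 depth=6 groups=3
Leftover pairs = 12 - 6 - (3-1) = 4
First group: deep chain of depth 6 + 4 sibling pairs
Remaining 2 groups: simple '()' each

Answer: (((((()))))()()()())()()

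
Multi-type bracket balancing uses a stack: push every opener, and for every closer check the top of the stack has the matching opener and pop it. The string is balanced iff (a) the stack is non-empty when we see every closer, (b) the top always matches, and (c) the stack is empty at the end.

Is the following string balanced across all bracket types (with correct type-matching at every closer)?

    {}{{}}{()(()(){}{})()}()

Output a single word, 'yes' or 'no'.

Answer: yes

Derivation:
pos 0: push '{'; stack = {
pos 1: '}' matches '{'; pop; stack = (empty)
pos 2: push '{'; stack = {
pos 3: push '{'; stack = {{
pos 4: '}' matches '{'; pop; stack = {
pos 5: '}' matches '{'; pop; stack = (empty)
pos 6: push '{'; stack = {
pos 7: push '('; stack = {(
pos 8: ')' matches '('; pop; stack = {
pos 9: push '('; stack = {(
pos 10: push '('; stack = {((
pos 11: ')' matches '('; pop; stack = {(
pos 12: push '('; stack = {((
pos 13: ')' matches '('; pop; stack = {(
pos 14: push '{'; stack = {({
pos 15: '}' matches '{'; pop; stack = {(
pos 16: push '{'; stack = {({
pos 17: '}' matches '{'; pop; stack = {(
pos 18: ')' matches '('; pop; stack = {
pos 19: push '('; stack = {(
pos 20: ')' matches '('; pop; stack = {
pos 21: '}' matches '{'; pop; stack = (empty)
pos 22: push '('; stack = (
pos 23: ')' matches '('; pop; stack = (empty)
end: stack empty → VALID
Verdict: properly nested → yes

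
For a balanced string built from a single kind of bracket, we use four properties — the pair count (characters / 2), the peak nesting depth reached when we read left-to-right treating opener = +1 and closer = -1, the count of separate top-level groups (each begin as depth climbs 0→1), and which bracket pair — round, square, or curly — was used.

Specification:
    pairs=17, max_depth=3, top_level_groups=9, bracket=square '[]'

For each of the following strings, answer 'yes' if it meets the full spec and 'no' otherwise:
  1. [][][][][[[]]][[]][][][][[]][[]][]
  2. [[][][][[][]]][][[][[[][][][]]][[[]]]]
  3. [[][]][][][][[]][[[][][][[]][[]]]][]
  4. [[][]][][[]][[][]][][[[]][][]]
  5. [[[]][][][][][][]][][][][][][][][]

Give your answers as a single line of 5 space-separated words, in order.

String 1 '[][][][][[[]]][[]][][][][[]][[]][]': depth seq [1 0 1 0 1 0 1 0 1 2 3 2 1 0 1 2 1 0 1 0 1 0 1 0 1 2 1 0 1 2 1 0 1 0]
  -> pairs=17 depth=3 groups=12 -> no
String 2 '[[][][][[][]]][][[][[[][][][]]][[[]]]]': depth seq [1 2 1 2 1 2 1 2 3 2 3 2 1 0 1 0 1 2 1 2 3 4 3 4 3 4 3 4 3 2 1 2 3 4 3 2 1 0]
  -> pairs=19 depth=4 groups=3 -> no
String 3 '[[][]][][][][[]][[[][][][[]][[]]]][]': depth seq [1 2 1 2 1 0 1 0 1 0 1 0 1 2 1 0 1 2 3 2 3 2 3 2 3 4 3 2 3 4 3 2 1 0 1 0]
  -> pairs=18 depth=4 groups=7 -> no
String 4 '[[][]][][[]][[][]][][[[]][][]]': depth seq [1 2 1 2 1 0 1 0 1 2 1 0 1 2 1 2 1 0 1 0 1 2 3 2 1 2 1 2 1 0]
  -> pairs=15 depth=3 groups=6 -> no
String 5 '[[[]][][][][][][]][][][][][][][][]': depth seq [1 2 3 2 1 2 1 2 1 2 1 2 1 2 1 2 1 0 1 0 1 0 1 0 1 0 1 0 1 0 1 0 1 0]
  -> pairs=17 depth=3 groups=9 -> yes

Answer: no no no no yes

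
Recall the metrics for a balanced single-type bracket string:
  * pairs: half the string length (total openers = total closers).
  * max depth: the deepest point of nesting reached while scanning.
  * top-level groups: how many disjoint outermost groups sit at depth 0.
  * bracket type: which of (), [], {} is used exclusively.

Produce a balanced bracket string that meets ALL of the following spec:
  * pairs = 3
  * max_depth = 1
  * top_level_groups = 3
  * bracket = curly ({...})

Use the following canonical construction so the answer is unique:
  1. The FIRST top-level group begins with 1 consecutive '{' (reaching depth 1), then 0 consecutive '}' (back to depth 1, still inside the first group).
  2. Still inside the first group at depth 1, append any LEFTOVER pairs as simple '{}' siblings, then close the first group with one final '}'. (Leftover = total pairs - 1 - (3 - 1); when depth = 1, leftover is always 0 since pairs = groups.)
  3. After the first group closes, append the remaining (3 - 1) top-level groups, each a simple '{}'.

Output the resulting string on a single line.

Answer: {}{}{}

Derivation:
Spec: pairs=3 depth=1 groups=3
Leftover pairs = 3 - 1 - (3-1) = 0
First group: deep chain of depth 1 + 0 sibling pairs
Remaining 2 groups: simple '{}' each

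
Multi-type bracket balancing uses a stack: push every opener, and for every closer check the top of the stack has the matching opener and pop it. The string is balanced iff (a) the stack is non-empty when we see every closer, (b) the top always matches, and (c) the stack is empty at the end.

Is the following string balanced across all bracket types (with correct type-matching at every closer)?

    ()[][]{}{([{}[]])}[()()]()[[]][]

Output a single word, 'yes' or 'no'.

Answer: yes

Derivation:
pos 0: push '('; stack = (
pos 1: ')' matches '('; pop; stack = (empty)
pos 2: push '['; stack = [
pos 3: ']' matches '['; pop; stack = (empty)
pos 4: push '['; stack = [
pos 5: ']' matches '['; pop; stack = (empty)
pos 6: push '{'; stack = {
pos 7: '}' matches '{'; pop; stack = (empty)
pos 8: push '{'; stack = {
pos 9: push '('; stack = {(
pos 10: push '['; stack = {([
pos 11: push '{'; stack = {([{
pos 12: '}' matches '{'; pop; stack = {([
pos 13: push '['; stack = {([[
pos 14: ']' matches '['; pop; stack = {([
pos 15: ']' matches '['; pop; stack = {(
pos 16: ')' matches '('; pop; stack = {
pos 17: '}' matches '{'; pop; stack = (empty)
pos 18: push '['; stack = [
pos 19: push '('; stack = [(
pos 20: ')' matches '('; pop; stack = [
pos 21: push '('; stack = [(
pos 22: ')' matches '('; pop; stack = [
pos 23: ']' matches '['; pop; stack = (empty)
pos 24: push '('; stack = (
pos 25: ')' matches '('; pop; stack = (empty)
pos 26: push '['; stack = [
pos 27: push '['; stack = [[
pos 28: ']' matches '['; pop; stack = [
pos 29: ']' matches '['; pop; stack = (empty)
pos 30: push '['; stack = [
pos 31: ']' matches '['; pop; stack = (empty)
end: stack empty → VALID
Verdict: properly nested → yes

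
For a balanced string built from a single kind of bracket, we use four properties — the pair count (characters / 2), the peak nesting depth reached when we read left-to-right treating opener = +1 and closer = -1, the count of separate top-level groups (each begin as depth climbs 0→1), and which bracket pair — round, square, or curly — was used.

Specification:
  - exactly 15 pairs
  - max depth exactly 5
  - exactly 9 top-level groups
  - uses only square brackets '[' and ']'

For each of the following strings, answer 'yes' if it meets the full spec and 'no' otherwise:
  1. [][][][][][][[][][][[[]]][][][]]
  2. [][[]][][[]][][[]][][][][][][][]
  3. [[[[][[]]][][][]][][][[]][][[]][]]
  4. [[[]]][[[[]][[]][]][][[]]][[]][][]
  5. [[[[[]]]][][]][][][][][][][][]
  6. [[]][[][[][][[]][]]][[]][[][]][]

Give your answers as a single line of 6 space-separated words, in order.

Answer: no no no no yes no

Derivation:
String 1 '[][][][][][][[][][][[[]]][][][]]': depth seq [1 0 1 0 1 0 1 0 1 0 1 0 1 2 1 2 1 2 1 2 3 4 3 2 1 2 1 2 1 2 1 0]
  -> pairs=16 depth=4 groups=7 -> no
String 2 '[][[]][][[]][][[]][][][][][][][]': depth seq [1 0 1 2 1 0 1 0 1 2 1 0 1 0 1 2 1 0 1 0 1 0 1 0 1 0 1 0 1 0 1 0]
  -> pairs=16 depth=2 groups=13 -> no
String 3 '[[[[][[]]][][][]][][][[]][][[]][]]': depth seq [1 2 3 4 3 4 5 4 3 2 3 2 3 2 3 2 1 2 1 2 1 2 3 2 1 2 1 2 3 2 1 2 1 0]
  -> pairs=17 depth=5 groups=1 -> no
String 4 '[[[]]][[[[]][[]][]][][[]]][[]][][]': depth seq [1 2 3 2 1 0 1 2 3 4 3 2 3 4 3 2 3 2 1 2 1 2 3 2 1 0 1 2 1 0 1 0 1 0]
  -> pairs=17 depth=4 groups=5 -> no
String 5 '[[[[[]]]][][]][][][][][][][][]': depth seq [1 2 3 4 5 4 3 2 1 2 1 2 1 0 1 0 1 0 1 0 1 0 1 0 1 0 1 0 1 0]
  -> pairs=15 depth=5 groups=9 -> yes
String 6 '[[]][[][[][][[]][]]][[]][[][]][]': depth seq [1 2 1 0 1 2 1 2 3 2 3 2 3 4 3 2 3 2 1 0 1 2 1 0 1 2 1 2 1 0 1 0]
  -> pairs=16 depth=4 groups=5 -> no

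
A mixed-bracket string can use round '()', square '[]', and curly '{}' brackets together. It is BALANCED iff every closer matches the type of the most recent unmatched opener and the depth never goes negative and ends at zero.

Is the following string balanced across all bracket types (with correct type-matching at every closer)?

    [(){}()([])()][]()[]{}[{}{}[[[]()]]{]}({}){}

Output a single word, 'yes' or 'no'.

pos 0: push '['; stack = [
pos 1: push '('; stack = [(
pos 2: ')' matches '('; pop; stack = [
pos 3: push '{'; stack = [{
pos 4: '}' matches '{'; pop; stack = [
pos 5: push '('; stack = [(
pos 6: ')' matches '('; pop; stack = [
pos 7: push '('; stack = [(
pos 8: push '['; stack = [([
pos 9: ']' matches '['; pop; stack = [(
pos 10: ')' matches '('; pop; stack = [
pos 11: push '('; stack = [(
pos 12: ')' matches '('; pop; stack = [
pos 13: ']' matches '['; pop; stack = (empty)
pos 14: push '['; stack = [
pos 15: ']' matches '['; pop; stack = (empty)
pos 16: push '('; stack = (
pos 17: ')' matches '('; pop; stack = (empty)
pos 18: push '['; stack = [
pos 19: ']' matches '['; pop; stack = (empty)
pos 20: push '{'; stack = {
pos 21: '}' matches '{'; pop; stack = (empty)
pos 22: push '['; stack = [
pos 23: push '{'; stack = [{
pos 24: '}' matches '{'; pop; stack = [
pos 25: push '{'; stack = [{
pos 26: '}' matches '{'; pop; stack = [
pos 27: push '['; stack = [[
pos 28: push '['; stack = [[[
pos 29: push '['; stack = [[[[
pos 30: ']' matches '['; pop; stack = [[[
pos 31: push '('; stack = [[[(
pos 32: ')' matches '('; pop; stack = [[[
pos 33: ']' matches '['; pop; stack = [[
pos 34: ']' matches '['; pop; stack = [
pos 35: push '{'; stack = [{
pos 36: saw closer ']' but top of stack is '{' (expected '}') → INVALID
Verdict: type mismatch at position 36: ']' closes '{' → no

Answer: no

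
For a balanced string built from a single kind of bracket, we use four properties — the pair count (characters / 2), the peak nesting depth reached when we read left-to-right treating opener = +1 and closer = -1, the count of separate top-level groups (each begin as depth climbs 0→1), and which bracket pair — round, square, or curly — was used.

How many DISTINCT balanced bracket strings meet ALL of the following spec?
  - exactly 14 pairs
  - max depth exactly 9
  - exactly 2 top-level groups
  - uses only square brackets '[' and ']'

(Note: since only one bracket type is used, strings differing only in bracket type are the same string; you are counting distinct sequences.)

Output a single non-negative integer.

Answer: 13250

Derivation:
Spec: pairs=14 depth=9 groups=2
Count(depth <= 9) = 739450
Count(depth <= 8) = 726200
Count(depth == 9) = 739450 - 726200 = 13250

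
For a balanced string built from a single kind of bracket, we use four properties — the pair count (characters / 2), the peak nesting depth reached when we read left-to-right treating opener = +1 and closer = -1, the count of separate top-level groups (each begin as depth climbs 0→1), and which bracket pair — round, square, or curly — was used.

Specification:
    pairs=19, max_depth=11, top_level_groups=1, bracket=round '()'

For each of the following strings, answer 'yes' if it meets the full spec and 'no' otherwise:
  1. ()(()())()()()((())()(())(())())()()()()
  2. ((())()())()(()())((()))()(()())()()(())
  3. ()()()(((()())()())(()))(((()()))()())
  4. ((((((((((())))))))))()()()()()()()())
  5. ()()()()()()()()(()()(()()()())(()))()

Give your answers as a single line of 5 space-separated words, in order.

String 1 '()(()())()()()((())()(())(())())()()()()': depth seq [1 0 1 2 1 2 1 0 1 0 1 0 1 0 1 2 3 2 1 2 1 2 3 2 1 2 3 2 1 2 1 0 1 0 1 0 1 0 1 0]
  -> pairs=20 depth=3 groups=10 -> no
String 2 '((())()())()(()())((()))()(()())()()(())': depth seq [1 2 3 2 1 2 1 2 1 0 1 0 1 2 1 2 1 0 1 2 3 2 1 0 1 0 1 2 1 2 1 0 1 0 1 0 1 2 1 0]
  -> pairs=20 depth=3 groups=9 -> no
String 3 '()()()(((()())()())(()))(((()()))()())': depth seq [1 0 1 0 1 0 1 2 3 4 3 4 3 2 3 2 3 2 1 2 3 2 1 0 1 2 3 4 3 4 3 2 1 2 1 2 1 0]
  -> pairs=19 depth=4 groups=5 -> no
String 4 '((((((((((())))))))))()()()()()()()())': depth seq [1 2 3 4 5 6 7 8 9 10 11 10 9 8 7 6 5 4 3 2 1 2 1 2 1 2 1 2 1 2 1 2 1 2 1 2 1 0]
  -> pairs=19 depth=11 groups=1 -> yes
String 5 '()()()()()()()()(()()(()()()())(()))()': depth seq [1 0 1 0 1 0 1 0 1 0 1 0 1 0 1 0 1 2 1 2 1 2 3 2 3 2 3 2 3 2 1 2 3 2 1 0 1 0]
  -> pairs=19 depth=3 groups=10 -> no

Answer: no no no yes no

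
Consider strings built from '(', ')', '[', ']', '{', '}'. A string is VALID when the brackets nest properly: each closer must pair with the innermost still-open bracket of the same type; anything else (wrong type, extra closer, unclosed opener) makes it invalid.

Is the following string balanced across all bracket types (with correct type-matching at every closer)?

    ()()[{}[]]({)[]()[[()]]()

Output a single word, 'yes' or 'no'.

pos 0: push '('; stack = (
pos 1: ')' matches '('; pop; stack = (empty)
pos 2: push '('; stack = (
pos 3: ')' matches '('; pop; stack = (empty)
pos 4: push '['; stack = [
pos 5: push '{'; stack = [{
pos 6: '}' matches '{'; pop; stack = [
pos 7: push '['; stack = [[
pos 8: ']' matches '['; pop; stack = [
pos 9: ']' matches '['; pop; stack = (empty)
pos 10: push '('; stack = (
pos 11: push '{'; stack = ({
pos 12: saw closer ')' but top of stack is '{' (expected '}') → INVALID
Verdict: type mismatch at position 12: ')' closes '{' → no

Answer: no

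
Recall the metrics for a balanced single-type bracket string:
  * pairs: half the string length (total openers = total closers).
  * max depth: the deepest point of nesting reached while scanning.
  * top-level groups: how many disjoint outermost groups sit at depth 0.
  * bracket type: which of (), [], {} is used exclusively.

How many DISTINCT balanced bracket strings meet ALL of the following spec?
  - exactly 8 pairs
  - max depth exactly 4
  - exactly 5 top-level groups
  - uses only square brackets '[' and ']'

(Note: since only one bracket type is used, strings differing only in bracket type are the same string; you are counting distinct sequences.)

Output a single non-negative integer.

Spec: pairs=8 depth=4 groups=5
Count(depth <= 4) = 75
Count(depth <= 3) = 70
Count(depth == 4) = 75 - 70 = 5

Answer: 5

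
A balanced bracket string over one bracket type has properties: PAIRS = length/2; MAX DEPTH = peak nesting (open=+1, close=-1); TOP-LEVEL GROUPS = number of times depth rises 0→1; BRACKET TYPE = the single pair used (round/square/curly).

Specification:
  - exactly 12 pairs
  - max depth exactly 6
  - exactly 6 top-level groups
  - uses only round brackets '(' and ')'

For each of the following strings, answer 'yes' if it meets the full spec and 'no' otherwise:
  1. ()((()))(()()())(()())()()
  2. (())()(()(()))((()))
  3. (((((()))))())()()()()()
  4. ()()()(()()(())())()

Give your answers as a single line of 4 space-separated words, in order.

String 1 '()((()))(()()())(()())()()': depth seq [1 0 1 2 3 2 1 0 1 2 1 2 1 2 1 0 1 2 1 2 1 0 1 0 1 0]
  -> pairs=13 depth=3 groups=6 -> no
String 2 '(())()(()(()))((()))': depth seq [1 2 1 0 1 0 1 2 1 2 3 2 1 0 1 2 3 2 1 0]
  -> pairs=10 depth=3 groups=4 -> no
String 3 '(((((()))))())()()()()()': depth seq [1 2 3 4 5 6 5 4 3 2 1 2 1 0 1 0 1 0 1 0 1 0 1 0]
  -> pairs=12 depth=6 groups=6 -> yes
String 4 '()()()(()()(())())()': depth seq [1 0 1 0 1 0 1 2 1 2 1 2 3 2 1 2 1 0 1 0]
  -> pairs=10 depth=3 groups=5 -> no

Answer: no no yes no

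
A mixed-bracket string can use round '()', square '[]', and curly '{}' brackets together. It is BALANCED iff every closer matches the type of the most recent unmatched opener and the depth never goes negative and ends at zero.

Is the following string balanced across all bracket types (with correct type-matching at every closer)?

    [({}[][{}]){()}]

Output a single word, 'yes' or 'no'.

Answer: yes

Derivation:
pos 0: push '['; stack = [
pos 1: push '('; stack = [(
pos 2: push '{'; stack = [({
pos 3: '}' matches '{'; pop; stack = [(
pos 4: push '['; stack = [([
pos 5: ']' matches '['; pop; stack = [(
pos 6: push '['; stack = [([
pos 7: push '{'; stack = [([{
pos 8: '}' matches '{'; pop; stack = [([
pos 9: ']' matches '['; pop; stack = [(
pos 10: ')' matches '('; pop; stack = [
pos 11: push '{'; stack = [{
pos 12: push '('; stack = [{(
pos 13: ')' matches '('; pop; stack = [{
pos 14: '}' matches '{'; pop; stack = [
pos 15: ']' matches '['; pop; stack = (empty)
end: stack empty → VALID
Verdict: properly nested → yes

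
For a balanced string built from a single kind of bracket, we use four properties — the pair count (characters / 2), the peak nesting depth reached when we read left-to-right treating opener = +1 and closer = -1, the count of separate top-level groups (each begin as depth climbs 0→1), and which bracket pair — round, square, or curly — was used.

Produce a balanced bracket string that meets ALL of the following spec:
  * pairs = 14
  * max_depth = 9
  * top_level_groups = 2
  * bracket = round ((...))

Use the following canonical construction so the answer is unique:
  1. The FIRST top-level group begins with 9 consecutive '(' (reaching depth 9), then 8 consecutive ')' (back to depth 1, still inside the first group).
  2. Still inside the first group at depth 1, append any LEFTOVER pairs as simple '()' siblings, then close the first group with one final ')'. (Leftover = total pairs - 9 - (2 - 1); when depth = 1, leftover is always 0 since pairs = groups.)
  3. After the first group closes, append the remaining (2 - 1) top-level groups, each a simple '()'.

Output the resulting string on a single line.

Answer: ((((((((())))))))()()()())()

Derivation:
Spec: pairs=14 depth=9 groups=2
Leftover pairs = 14 - 9 - (2-1) = 4
First group: deep chain of depth 9 + 4 sibling pairs
Remaining 1 groups: simple '()' each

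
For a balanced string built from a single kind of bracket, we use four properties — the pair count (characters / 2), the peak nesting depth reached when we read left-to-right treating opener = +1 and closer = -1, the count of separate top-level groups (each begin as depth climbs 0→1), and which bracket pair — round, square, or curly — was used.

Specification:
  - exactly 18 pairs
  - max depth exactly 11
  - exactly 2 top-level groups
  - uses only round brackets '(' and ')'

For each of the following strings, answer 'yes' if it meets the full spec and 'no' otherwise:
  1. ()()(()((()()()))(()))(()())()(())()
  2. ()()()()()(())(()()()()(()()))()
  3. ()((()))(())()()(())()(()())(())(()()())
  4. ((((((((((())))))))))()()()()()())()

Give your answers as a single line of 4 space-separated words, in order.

Answer: no no no yes

Derivation:
String 1 '()()(()((()()()))(()))(()())()(())()': depth seq [1 0 1 0 1 2 1 2 3 4 3 4 3 4 3 2 1 2 3 2 1 0 1 2 1 2 1 0 1 0 1 2 1 0 1 0]
  -> pairs=18 depth=4 groups=7 -> no
String 2 '()()()()()(())(()()()()(()()))()': depth seq [1 0 1 0 1 0 1 0 1 0 1 2 1 0 1 2 1 2 1 2 1 2 1 2 3 2 3 2 1 0 1 0]
  -> pairs=16 depth=3 groups=8 -> no
String 3 '()((()))(())()()(())()(()())(())(()()())': depth seq [1 0 1 2 3 2 1 0 1 2 1 0 1 0 1 0 1 2 1 0 1 0 1 2 1 2 1 0 1 2 1 0 1 2 1 2 1 2 1 0]
  -> pairs=20 depth=3 groups=10 -> no
String 4 '((((((((((())))))))))()()()()()())()': depth seq [1 2 3 4 5 6 7 8 9 10 11 10 9 8 7 6 5 4 3 2 1 2 1 2 1 2 1 2 1 2 1 2 1 0 1 0]
  -> pairs=18 depth=11 groups=2 -> yes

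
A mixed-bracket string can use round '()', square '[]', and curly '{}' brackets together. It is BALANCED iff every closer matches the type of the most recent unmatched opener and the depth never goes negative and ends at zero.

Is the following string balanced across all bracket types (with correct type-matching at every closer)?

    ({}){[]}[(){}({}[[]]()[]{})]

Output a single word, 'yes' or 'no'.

Answer: yes

Derivation:
pos 0: push '('; stack = (
pos 1: push '{'; stack = ({
pos 2: '}' matches '{'; pop; stack = (
pos 3: ')' matches '('; pop; stack = (empty)
pos 4: push '{'; stack = {
pos 5: push '['; stack = {[
pos 6: ']' matches '['; pop; stack = {
pos 7: '}' matches '{'; pop; stack = (empty)
pos 8: push '['; stack = [
pos 9: push '('; stack = [(
pos 10: ')' matches '('; pop; stack = [
pos 11: push '{'; stack = [{
pos 12: '}' matches '{'; pop; stack = [
pos 13: push '('; stack = [(
pos 14: push '{'; stack = [({
pos 15: '}' matches '{'; pop; stack = [(
pos 16: push '['; stack = [([
pos 17: push '['; stack = [([[
pos 18: ']' matches '['; pop; stack = [([
pos 19: ']' matches '['; pop; stack = [(
pos 20: push '('; stack = [((
pos 21: ')' matches '('; pop; stack = [(
pos 22: push '['; stack = [([
pos 23: ']' matches '['; pop; stack = [(
pos 24: push '{'; stack = [({
pos 25: '}' matches '{'; pop; stack = [(
pos 26: ')' matches '('; pop; stack = [
pos 27: ']' matches '['; pop; stack = (empty)
end: stack empty → VALID
Verdict: properly nested → yes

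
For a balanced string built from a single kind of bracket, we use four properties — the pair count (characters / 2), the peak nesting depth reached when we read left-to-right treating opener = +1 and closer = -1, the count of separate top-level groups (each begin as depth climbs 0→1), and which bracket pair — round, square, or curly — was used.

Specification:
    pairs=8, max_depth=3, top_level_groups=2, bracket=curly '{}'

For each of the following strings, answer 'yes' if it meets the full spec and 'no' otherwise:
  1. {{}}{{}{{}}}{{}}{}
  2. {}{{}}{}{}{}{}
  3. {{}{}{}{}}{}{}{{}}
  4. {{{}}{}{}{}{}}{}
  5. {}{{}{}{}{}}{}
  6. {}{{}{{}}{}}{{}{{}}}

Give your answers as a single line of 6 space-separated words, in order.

Answer: no no no yes no no

Derivation:
String 1 '{{}}{{}{{}}}{{}}{}': depth seq [1 2 1 0 1 2 1 2 3 2 1 0 1 2 1 0 1 0]
  -> pairs=9 depth=3 groups=4 -> no
String 2 '{}{{}}{}{}{}{}': depth seq [1 0 1 2 1 0 1 0 1 0 1 0 1 0]
  -> pairs=7 depth=2 groups=6 -> no
String 3 '{{}{}{}{}}{}{}{{}}': depth seq [1 2 1 2 1 2 1 2 1 0 1 0 1 0 1 2 1 0]
  -> pairs=9 depth=2 groups=4 -> no
String 4 '{{{}}{}{}{}{}}{}': depth seq [1 2 3 2 1 2 1 2 1 2 1 2 1 0 1 0]
  -> pairs=8 depth=3 groups=2 -> yes
String 5 '{}{{}{}{}{}}{}': depth seq [1 0 1 2 1 2 1 2 1 2 1 0 1 0]
  -> pairs=7 depth=2 groups=3 -> no
String 6 '{}{{}{{}}{}}{{}{{}}}': depth seq [1 0 1 2 1 2 3 2 1 2 1 0 1 2 1 2 3 2 1 0]
  -> pairs=10 depth=3 groups=3 -> no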